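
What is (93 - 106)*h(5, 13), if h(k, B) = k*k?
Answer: -325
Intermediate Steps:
h(k, B) = k²
(93 - 106)*h(5, 13) = (93 - 106)*5² = -13*25 = -325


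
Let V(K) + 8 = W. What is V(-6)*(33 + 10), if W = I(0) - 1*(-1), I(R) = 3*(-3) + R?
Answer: -688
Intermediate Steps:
I(R) = -9 + R
W = -8 (W = (-9 + 0) - 1*(-1) = -9 + 1 = -8)
V(K) = -16 (V(K) = -8 - 8 = -16)
V(-6)*(33 + 10) = -16*(33 + 10) = -16*43 = -688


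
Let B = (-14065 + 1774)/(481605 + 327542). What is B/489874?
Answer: -12291/396380077478 ≈ -3.1008e-8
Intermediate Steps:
B = -12291/809147 ≈ -0.015190
B/489874 = -12291/809147/489874 = -12291/809147*1/489874 = -12291/396380077478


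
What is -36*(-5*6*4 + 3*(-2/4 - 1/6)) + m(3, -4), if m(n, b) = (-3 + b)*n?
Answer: 4371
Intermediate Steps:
m(n, b) = n*(-3 + b)
-36*(-5*6*4 + 3*(-2/4 - 1/6)) + m(3, -4) = -36*(-5*6*4 + 3*(-2/4 - 1/6)) + 3*(-3 - 4) = -36*(-30*4 + 3*(-2*¼ - 1*⅙)) + 3*(-7) = -36*(-120 + 3*(-½ - ⅙)) - 21 = -36*(-120 + 3*(-⅔)) - 21 = -36*(-120 - 2) - 21 = -36*(-122) - 21 = 4392 - 21 = 4371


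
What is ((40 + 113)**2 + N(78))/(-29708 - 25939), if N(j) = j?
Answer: -7829/18549 ≈ -0.42207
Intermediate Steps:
((40 + 113)**2 + N(78))/(-29708 - 25939) = ((40 + 113)**2 + 78)/(-29708 - 25939) = (153**2 + 78)/(-55647) = (23409 + 78)*(-1/55647) = 23487*(-1/55647) = -7829/18549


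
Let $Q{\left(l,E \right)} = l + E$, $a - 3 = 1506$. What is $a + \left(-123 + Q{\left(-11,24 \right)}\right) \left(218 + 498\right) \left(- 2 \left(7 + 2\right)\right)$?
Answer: $1419189$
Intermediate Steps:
$a = 1509$ ($a = 3 + 1506 = 1509$)
$Q{\left(l,E \right)} = E + l$
$a + \left(-123 + Q{\left(-11,24 \right)}\right) \left(218 + 498\right) \left(- 2 \left(7 + 2\right)\right) = 1509 + \left(-123 + \left(24 - 11\right)\right) \left(218 + 498\right) \left(- 2 \left(7 + 2\right)\right) = 1509 + \left(-123 + 13\right) 716 \left(\left(-2\right) 9\right) = 1509 + \left(-110\right) 716 \left(-18\right) = 1509 - -1417680 = 1509 + 1417680 = 1419189$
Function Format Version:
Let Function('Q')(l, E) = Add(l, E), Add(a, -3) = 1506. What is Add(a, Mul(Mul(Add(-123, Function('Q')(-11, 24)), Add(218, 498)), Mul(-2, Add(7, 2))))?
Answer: 1419189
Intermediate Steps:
a = 1509 (a = Add(3, 1506) = 1509)
Function('Q')(l, E) = Add(E, l)
Add(a, Mul(Mul(Add(-123, Function('Q')(-11, 24)), Add(218, 498)), Mul(-2, Add(7, 2)))) = Add(1509, Mul(Mul(Add(-123, Add(24, -11)), Add(218, 498)), Mul(-2, Add(7, 2)))) = Add(1509, Mul(Mul(Add(-123, 13), 716), Mul(-2, 9))) = Add(1509, Mul(Mul(-110, 716), -18)) = Add(1509, Mul(-78760, -18)) = Add(1509, 1417680) = 1419189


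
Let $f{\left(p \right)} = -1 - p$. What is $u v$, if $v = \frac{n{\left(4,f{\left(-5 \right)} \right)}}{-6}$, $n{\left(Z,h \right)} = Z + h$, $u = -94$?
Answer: $\frac{376}{3} \approx 125.33$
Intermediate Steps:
$v = - \frac{4}{3}$ ($v = \frac{4 - -4}{-6} = \left(4 + \left(-1 + 5\right)\right) \left(- \frac{1}{6}\right) = \left(4 + 4\right) \left(- \frac{1}{6}\right) = 8 \left(- \frac{1}{6}\right) = - \frac{4}{3} \approx -1.3333$)
$u v = \left(-94\right) \left(- \frac{4}{3}\right) = \frac{376}{3}$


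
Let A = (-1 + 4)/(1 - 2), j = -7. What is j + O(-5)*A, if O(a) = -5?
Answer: 8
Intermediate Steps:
A = -3 (A = 3/(-1) = 3*(-1) = -3)
j + O(-5)*A = -7 - 5*(-3) = -7 + 15 = 8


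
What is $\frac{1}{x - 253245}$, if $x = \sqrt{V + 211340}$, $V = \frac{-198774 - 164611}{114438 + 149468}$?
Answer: $- \frac{4455524998}{1128335709883133} - \frac{\sqrt{14718969381038430}}{16925035648246995} \approx -3.9559 \cdot 10^{-6}$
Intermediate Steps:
$V = - \frac{363385}{263906} \approx -1.3769$
$x = \frac{\sqrt{14718969381038430}}{263906}$ ($x = \sqrt{- \frac{363385}{263906} + 211340} = \sqrt{\frac{55773530655}{263906}} = \frac{\sqrt{14718969381038430}}{263906} \approx 459.72$)
$\frac{1}{x - 253245} = \frac{1}{\frac{\sqrt{14718969381038430}}{263906} - 253245} = \frac{1}{-253245 + \frac{\sqrt{14718969381038430}}{263906}}$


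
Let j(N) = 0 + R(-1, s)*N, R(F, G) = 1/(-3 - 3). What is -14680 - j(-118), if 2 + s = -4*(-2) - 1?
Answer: -44099/3 ≈ -14700.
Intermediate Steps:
s = 5 (s = -2 + (-4*(-2) - 1) = -2 + (8 - 1) = -2 + 7 = 5)
R(F, G) = -1/6 (R(F, G) = 1/(-6) = -1/6)
j(N) = -N/6 (j(N) = 0 - N/6 = -N/6)
-14680 - j(-118) = -14680 - (-1)*(-118)/6 = -14680 - 1*59/3 = -14680 - 59/3 = -44099/3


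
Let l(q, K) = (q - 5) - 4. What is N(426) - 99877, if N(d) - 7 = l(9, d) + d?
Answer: -99444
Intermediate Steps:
l(q, K) = -9 + q (l(q, K) = (-5 + q) - 4 = -9 + q)
N(d) = 7 + d (N(d) = 7 + ((-9 + 9) + d) = 7 + (0 + d) = 7 + d)
N(426) - 99877 = (7 + 426) - 99877 = 433 - 99877 = -99444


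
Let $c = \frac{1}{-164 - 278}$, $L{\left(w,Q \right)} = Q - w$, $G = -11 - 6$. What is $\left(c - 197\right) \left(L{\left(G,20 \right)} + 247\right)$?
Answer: $- \frac{12364650}{221} \approx -55949.0$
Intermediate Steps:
$G = -17$
$c = - \frac{1}{442}$ ($c = \frac{1}{-442} = - \frac{1}{442} \approx -0.0022624$)
$\left(c - 197\right) \left(L{\left(G,20 \right)} + 247\right) = \left(- \frac{1}{442} - 197\right) \left(\left(20 - -17\right) + 247\right) = - \frac{87075 \left(\left(20 + 17\right) + 247\right)}{442} = - \frac{87075 \left(37 + 247\right)}{442} = \left(- \frac{87075}{442}\right) 284 = - \frac{12364650}{221}$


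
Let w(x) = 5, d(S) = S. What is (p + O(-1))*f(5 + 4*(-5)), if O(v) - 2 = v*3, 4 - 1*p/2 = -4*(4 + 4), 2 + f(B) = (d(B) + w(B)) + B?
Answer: -1917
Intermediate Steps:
f(B) = 3 + 2*B (f(B) = -2 + ((B + 5) + B) = -2 + ((5 + B) + B) = -2 + (5 + 2*B) = 3 + 2*B)
p = 72 (p = 8 - (-8)*(4 + 4) = 8 - (-8)*8 = 8 - 2*(-32) = 8 + 64 = 72)
O(v) = 2 + 3*v (O(v) = 2 + v*3 = 2 + 3*v)
(p + O(-1))*f(5 + 4*(-5)) = (72 + (2 + 3*(-1)))*(3 + 2*(5 + 4*(-5))) = (72 + (2 - 3))*(3 + 2*(5 - 20)) = (72 - 1)*(3 + 2*(-15)) = 71*(3 - 30) = 71*(-27) = -1917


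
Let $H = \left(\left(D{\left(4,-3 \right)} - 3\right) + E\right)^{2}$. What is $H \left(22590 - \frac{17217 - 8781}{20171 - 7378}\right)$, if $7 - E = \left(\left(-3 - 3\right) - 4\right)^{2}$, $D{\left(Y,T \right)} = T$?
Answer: $\frac{257486021694}{1163} \approx 2.214 \cdot 10^{8}$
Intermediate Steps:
$E = -93$ ($E = 7 - \left(\left(-3 - 3\right) - 4\right)^{2} = 7 - \left(-6 - 4\right)^{2} = 7 - \left(-10\right)^{2} = 7 - 100 = -93$)
$H = 9801$ ($H = \left(\left(-3 - 3\right) - 93\right)^{2} = \left(-6 - 93\right)^{2} = \left(-99\right)^{2} = 9801$)
$H \left(22590 - \frac{17217 - 8781}{20171 - 7378}\right) = 9801 \left(22590 - \frac{17217 - 8781}{20171 - 7378}\right) = 9801 \left(22590 - \frac{8436}{12793}\right) = 9801 \cdot \frac{288985434}{12793} = \frac{257486021694}{1163}$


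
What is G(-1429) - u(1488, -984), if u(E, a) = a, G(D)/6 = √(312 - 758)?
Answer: 984 + 6*I*√446 ≈ 984.0 + 126.71*I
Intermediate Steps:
G(D) = 6*I*√446 (G(D) = 6*√(312 - 758) = 6*√(-446) = 6*(I*√446) = 6*I*√446)
G(-1429) - u(1488, -984) = 6*I*√446 - 1*(-984) = 6*I*√446 + 984 = 984 + 6*I*√446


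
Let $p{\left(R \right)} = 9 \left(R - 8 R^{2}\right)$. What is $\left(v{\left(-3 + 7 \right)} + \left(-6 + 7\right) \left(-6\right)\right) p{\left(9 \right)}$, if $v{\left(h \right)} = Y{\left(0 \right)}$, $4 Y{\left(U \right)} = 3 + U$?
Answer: $\frac{120771}{4} \approx 30193.0$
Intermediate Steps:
$Y{\left(U \right)} = \frac{3}{4} + \frac{U}{4}$ ($Y{\left(U \right)} = \frac{3 + U}{4} = \frac{3}{4} + \frac{U}{4}$)
$p{\left(R \right)} = - 72 R^{2} + 9 R$
$v{\left(h \right)} = \frac{3}{4}$ ($v{\left(h \right)} = \frac{3}{4} + \frac{1}{4} \cdot 0 = \frac{3}{4} + 0 = \frac{3}{4}$)
$\left(v{\left(-3 + 7 \right)} + \left(-6 + 7\right) \left(-6\right)\right) p{\left(9 \right)} = \left(\frac{3}{4} + \left(-6 + 7\right) \left(-6\right)\right) 9 \cdot 9 \left(1 - 72\right) = \left(\frac{3}{4} + 1 \left(-6\right)\right) 9 \cdot 9 \left(1 - 72\right) = \left(\frac{3}{4} - 6\right) 9 \cdot 9 \left(-71\right) = \left(- \frac{21}{4}\right) \left(-5751\right) = \frac{120771}{4}$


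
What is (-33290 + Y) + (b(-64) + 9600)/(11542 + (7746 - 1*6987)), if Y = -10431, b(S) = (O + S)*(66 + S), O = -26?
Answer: -537802601/12301 ≈ -43720.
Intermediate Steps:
b(S) = (-26 + S)*(66 + S)
(-33290 + Y) + (b(-64) + 9600)/(11542 + (7746 - 1*6987)) = (-33290 - 10431) + ((-1716 + (-64)**2 + 40*(-64)) + 9600)/(11542 + (7746 - 1*6987)) = -43721 + ((-1716 + 4096 - 2560) + 9600)/(11542 + (7746 - 6987)) = -43721 + (-180 + 9600)/(11542 + 759) = -43721 + 9420/12301 = -537802601/12301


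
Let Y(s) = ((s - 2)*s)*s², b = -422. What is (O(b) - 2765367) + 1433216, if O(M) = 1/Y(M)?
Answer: -42447944480370751/31864213952 ≈ -1.3322e+6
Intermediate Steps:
Y(s) = s³*(-2 + s) (Y(s) = ((-2 + s)*s)*s² = (s*(-2 + s))*s² = s³*(-2 + s))
O(M) = 1/(M³*(-2 + M))
(O(b) - 2765367) + 1433216 = (1/((-422)³*(-2 - 422)) - 2765367) + 1433216 = (-1/75151448/(-424) - 2765367) + 1433216 = (-1/75151448*(-1/424) - 2765367) + 1433216 = (1/31864213952 - 2765367) + 1433216 = -88116245743800383/31864213952 + 1433216 = -42447944480370751/31864213952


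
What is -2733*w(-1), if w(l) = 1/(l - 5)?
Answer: 911/2 ≈ 455.50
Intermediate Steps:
w(l) = 1/(-5 + l)
-2733*w(-1) = -2733/(-5 - 1) = -2733/(-6) = -2733*(-⅙) = 911/2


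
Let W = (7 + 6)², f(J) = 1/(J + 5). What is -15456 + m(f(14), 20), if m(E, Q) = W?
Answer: -15287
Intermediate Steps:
f(J) = 1/(5 + J)
W = 169 (W = 13² = 169)
m(E, Q) = 169
-15456 + m(f(14), 20) = -15456 + 169 = -15287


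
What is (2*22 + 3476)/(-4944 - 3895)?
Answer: -3520/8839 ≈ -0.39824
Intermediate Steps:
(2*22 + 3476)/(-4944 - 3895) = (44 + 3476)/(-8839) = 3520*(-1/8839) = -3520/8839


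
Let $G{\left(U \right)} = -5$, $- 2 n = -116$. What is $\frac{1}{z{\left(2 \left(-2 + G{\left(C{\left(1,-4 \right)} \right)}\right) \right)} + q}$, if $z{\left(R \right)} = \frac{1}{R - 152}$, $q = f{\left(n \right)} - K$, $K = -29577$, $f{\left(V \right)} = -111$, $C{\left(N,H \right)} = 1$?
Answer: $\frac{166}{4891355} \approx 3.3937 \cdot 10^{-5}$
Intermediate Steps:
$n = 58$ ($n = \left(- \frac{1}{2}\right) \left(-116\right) = 58$)
$q = 29466$ ($q = -111 - -29577 = -111 + 29577 = 29466$)
$z{\left(R \right)} = \frac{1}{-152 + R}$
$\frac{1}{z{\left(2 \left(-2 + G{\left(C{\left(1,-4 \right)} \right)}\right) \right)} + q} = \frac{1}{\frac{1}{-152 + 2 \left(-2 - 5\right)} + 29466} = \frac{1}{\frac{1}{-152 + 2 \left(-7\right)} + 29466} = \frac{1}{\frac{1}{-152 - 14} + 29466} = \frac{1}{\frac{1}{-166} + 29466} = \frac{1}{- \frac{1}{166} + 29466} = \frac{1}{\frac{4891355}{166}} = \frac{166}{4891355}$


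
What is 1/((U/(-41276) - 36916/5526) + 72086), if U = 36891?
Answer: 114045588/8220226454327 ≈ 1.3874e-5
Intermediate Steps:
1/((U/(-41276) - 36916/5526) + 72086) = 1/((36891/(-41276) - 36916/5526) + 72086) = 1/((36891*(-1/41276) - 36916*1/5526) + 72086) = 1/((-36891/41276 - 18458/2763) + 72086) = 1/(-863802241/114045588 + 72086) = 1/(8220226454327/114045588) = 114045588/8220226454327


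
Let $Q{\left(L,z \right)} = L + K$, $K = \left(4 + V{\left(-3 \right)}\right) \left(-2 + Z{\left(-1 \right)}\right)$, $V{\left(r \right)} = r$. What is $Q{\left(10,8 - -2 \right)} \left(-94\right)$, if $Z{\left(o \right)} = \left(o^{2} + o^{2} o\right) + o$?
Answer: $-658$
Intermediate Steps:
$Z{\left(o \right)} = o + o^{2} + o^{3}$ ($Z{\left(o \right)} = \left(o^{2} + o^{3}\right) + o = o + o^{2} + o^{3}$)
$K = -3$ ($K = \left(4 - 3\right) \left(-2 - \left(1 - 1 + \left(-1\right)^{2}\right)\right) = 1 \left(-2 - \left(1 - 1 + 1\right)\right) = 1 \left(-2 - 1\right) = 1 \left(-3\right) = -3$)
$Q{\left(L,z \right)} = -3 + L$ ($Q{\left(L,z \right)} = L - 3 = -3 + L$)
$Q{\left(10,8 - -2 \right)} \left(-94\right) = \left(-3 + 10\right) \left(-94\right) = 7 \left(-94\right) = -658$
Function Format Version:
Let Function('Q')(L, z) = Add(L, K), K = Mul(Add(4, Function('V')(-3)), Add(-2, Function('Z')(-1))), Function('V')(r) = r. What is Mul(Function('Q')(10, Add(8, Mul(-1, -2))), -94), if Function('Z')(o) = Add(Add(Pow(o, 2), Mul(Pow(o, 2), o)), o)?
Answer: -658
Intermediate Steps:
Function('Z')(o) = Add(o, Pow(o, 2), Pow(o, 3)) (Function('Z')(o) = Add(Add(Pow(o, 2), Pow(o, 3)), o) = Add(o, Pow(o, 2), Pow(o, 3)))
K = -3 (K = Mul(Add(4, -3), Add(-2, Mul(-1, Add(1, -1, Pow(-1, 2))))) = Mul(1, Add(-2, Mul(-1, Add(1, -1, 1)))) = Mul(1, Add(-2, Mul(-1, 1))) = Mul(1, Add(-2, -1)) = Mul(1, -3) = -3)
Function('Q')(L, z) = Add(-3, L) (Function('Q')(L, z) = Add(L, -3) = Add(-3, L))
Mul(Function('Q')(10, Add(8, Mul(-1, -2))), -94) = Mul(Add(-3, 10), -94) = Mul(7, -94) = -658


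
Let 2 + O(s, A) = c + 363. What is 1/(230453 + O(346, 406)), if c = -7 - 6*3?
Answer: 1/230789 ≈ 4.3330e-6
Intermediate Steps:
c = -25 (c = -7 - 18 = -25)
O(s, A) = 336 (O(s, A) = -2 + (-25 + 363) = -2 + 338 = 336)
1/(230453 + O(346, 406)) = 1/(230453 + 336) = 1/230789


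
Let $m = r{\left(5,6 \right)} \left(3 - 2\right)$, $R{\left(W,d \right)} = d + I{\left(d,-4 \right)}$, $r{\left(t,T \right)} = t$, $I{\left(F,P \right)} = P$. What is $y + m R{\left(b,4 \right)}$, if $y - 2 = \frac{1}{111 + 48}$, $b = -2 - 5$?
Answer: $\frac{319}{159} \approx 2.0063$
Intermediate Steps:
$b = -7$
$R{\left(W,d \right)} = -4 + d$ ($R{\left(W,d \right)} = d - 4 = -4 + d$)
$m = 5$ ($m = 5 \left(3 - 2\right) = 5 \cdot 1 = 5$)
$y = \frac{319}{159}$ ($y = 2 + \frac{1}{111 + 48} = 2 + \frac{1}{159} = \frac{319}{159} \approx 2.0063$)
$y + m R{\left(b,4 \right)} = \frac{319}{159} + 5 \left(-4 + 4\right) = \frac{319}{159} + 5 \cdot 0 = \frac{319}{159} + 0 = \frac{319}{159}$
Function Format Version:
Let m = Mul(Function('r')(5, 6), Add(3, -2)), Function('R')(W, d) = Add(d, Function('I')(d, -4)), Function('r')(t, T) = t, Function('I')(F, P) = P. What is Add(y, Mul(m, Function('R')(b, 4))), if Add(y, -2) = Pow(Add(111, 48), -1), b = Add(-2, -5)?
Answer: Rational(319, 159) ≈ 2.0063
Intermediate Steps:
b = -7
Function('R')(W, d) = Add(-4, d) (Function('R')(W, d) = Add(d, -4) = Add(-4, d))
m = 5 (m = Mul(5, Add(3, -2)) = Mul(5, 1) = 5)
y = Rational(319, 159) (y = Add(2, Pow(Add(111, 48), -1)) = Add(2, Pow(159, -1)) = Add(2, Rational(1, 159)) = Rational(319, 159) ≈ 2.0063)
Add(y, Mul(m, Function('R')(b, 4))) = Add(Rational(319, 159), Mul(5, Add(-4, 4))) = Add(Rational(319, 159), Mul(5, 0)) = Add(Rational(319, 159), 0) = Rational(319, 159)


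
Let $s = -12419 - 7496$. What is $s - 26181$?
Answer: $-46096$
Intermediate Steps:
$s = -19915$ ($s = -12419 - 7496 = -19915$)
$s - 26181 = -19915 - 26181 = -46096$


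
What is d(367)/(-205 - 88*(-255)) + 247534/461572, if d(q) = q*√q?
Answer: 123767/230786 + 367*√367/22235 ≈ 0.85248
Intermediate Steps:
d(q) = q^(3/2)
d(367)/(-205 - 88*(-255)) + 247534/461572 = 367^(3/2)/(-205 - 88*(-255)) + 247534/461572 = (367*√367)/(-205 + 22440) + 247534*(1/461572) = (367*√367)/22235 + 123767/230786 = (367*√367)*(1/22235) + 123767/230786 = 367*√367/22235 + 123767/230786 = 123767/230786 + 367*√367/22235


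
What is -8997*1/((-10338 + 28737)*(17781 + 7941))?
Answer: -2999/157753026 ≈ -1.9011e-5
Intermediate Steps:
-8997*1/((-10338 + 28737)*(17781 + 7941)) = -8997/(18399*25722) = -8997/473259078 = -8997*1/473259078 = -2999/157753026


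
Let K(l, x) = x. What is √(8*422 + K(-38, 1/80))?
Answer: 3*√150045/20 ≈ 58.103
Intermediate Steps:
√(8*422 + K(-38, 1/80)) = √(8*422 + 1/80) = √(3376 + 1/80) = √(270081/80) = 3*√150045/20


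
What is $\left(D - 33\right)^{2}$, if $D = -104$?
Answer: $18769$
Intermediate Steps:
$\left(D - 33\right)^{2} = \left(-104 - 33\right)^{2} = \left(-137\right)^{2} = 18769$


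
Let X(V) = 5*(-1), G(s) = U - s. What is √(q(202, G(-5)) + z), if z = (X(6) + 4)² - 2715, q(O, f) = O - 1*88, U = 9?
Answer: 10*I*√26 ≈ 50.99*I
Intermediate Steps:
G(s) = 9 - s
X(V) = -5
q(O, f) = -88 + O (q(O, f) = O - 88 = -88 + O)
z = -2714 (z = (-5 + 4)² - 2715 = (-1)² - 2715 = 1 - 2715 = -2714)
√(q(202, G(-5)) + z) = √((-88 + 202) - 2714) = √(114 - 2714) = √(-2600) = 10*I*√26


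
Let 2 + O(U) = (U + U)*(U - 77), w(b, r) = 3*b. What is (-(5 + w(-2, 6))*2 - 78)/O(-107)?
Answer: -38/19687 ≈ -0.0019302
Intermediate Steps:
O(U) = -2 + 2*U*(-77 + U) (O(U) = -2 + (U + U)*(U - 77) = -2 + (2*U)*(-77 + U) = -2 + 2*U*(-77 + U))
(-(5 + w(-2, 6))*2 - 78)/O(-107) = (-(5 + 3*(-2))*2 - 78)/(-2 - 154*(-107) + 2*(-107)²) = (-(5 - 6)*2 - 78)/(-2 + 16478 + 2*11449) = (-1*(-1)*2 - 78)/(-2 + 16478 + 22898) = (1*2 - 78)/39374 = (2 - 78)*(1/39374) = -76*1/39374 = -38/19687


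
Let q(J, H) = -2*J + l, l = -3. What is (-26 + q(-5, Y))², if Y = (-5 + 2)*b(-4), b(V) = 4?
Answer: 361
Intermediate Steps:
Y = -12 (Y = (-5 + 2)*4 = -3*4 = -12)
q(J, H) = -3 - 2*J (q(J, H) = -2*J - 3 = -3 - 2*J)
(-26 + q(-5, Y))² = (-26 + (-3 - 2*(-5)))² = (-26 + (-3 + 10))² = (-26 + 7)² = (-19)² = 361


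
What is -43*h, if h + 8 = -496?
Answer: 21672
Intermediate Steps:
h = -504 (h = -8 - 496 = -504)
-43*h = -43*(-504) = 21672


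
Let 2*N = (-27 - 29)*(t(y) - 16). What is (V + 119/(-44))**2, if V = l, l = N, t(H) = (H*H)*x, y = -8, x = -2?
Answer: 31431389521/1936 ≈ 1.6235e+7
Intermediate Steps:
t(H) = -2*H**2 (t(H) = (H*H)*(-2) = H**2*(-2) = -2*H**2)
N = 4032 (N = ((-27 - 29)*(-2*(-8)**2 - 16))/2 = (-56*(-2*64 - 16))/2 = (-56*(-128 - 16))/2 = (-56*(-144))/2 = (1/2)*8064 = 4032)
l = 4032
V = 4032
(V + 119/(-44))**2 = (4032 + 119/(-44))**2 = (4032 + 119*(-1/44))**2 = (4032 - 119/44)**2 = (177289/44)**2 = 31431389521/1936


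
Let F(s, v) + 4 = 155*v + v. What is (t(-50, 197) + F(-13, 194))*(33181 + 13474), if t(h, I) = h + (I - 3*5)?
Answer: 1417938760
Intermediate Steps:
F(s, v) = -4 + 156*v (F(s, v) = -4 + (155*v + v) = -4 + 156*v)
t(h, I) = -15 + I + h (t(h, I) = h + (I - 15) = h + (-15 + I) = -15 + I + h)
(t(-50, 197) + F(-13, 194))*(33181 + 13474) = ((-15 + 197 - 50) + (-4 + 156*194))*(33181 + 13474) = (132 + (-4 + 30264))*46655 = (132 + 30260)*46655 = 30392*46655 = 1417938760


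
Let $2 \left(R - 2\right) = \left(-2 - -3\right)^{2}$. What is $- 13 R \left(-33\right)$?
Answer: $\frac{2145}{2} \approx 1072.5$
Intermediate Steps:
$R = \frac{5}{2}$ ($R = 2 + \frac{\left(-2 - -3\right)^{2}}{2} = 2 + \frac{\left(-2 + 3\right)^{2}}{2} = 2 + \frac{1^{2}}{2} = 2 + \frac{1}{2} \cdot 1 = 2 + \frac{1}{2} = \frac{5}{2} \approx 2.5$)
$- 13 R \left(-33\right) = \left(-13\right) \frac{5}{2} \left(-33\right) = \left(- \frac{65}{2}\right) \left(-33\right) = \frac{2145}{2}$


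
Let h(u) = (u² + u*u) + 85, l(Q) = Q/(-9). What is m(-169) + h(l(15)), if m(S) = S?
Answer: -706/9 ≈ -78.444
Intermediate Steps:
l(Q) = -Q/9 (l(Q) = Q*(-⅑) = -Q/9)
h(u) = 85 + 2*u² (h(u) = (u² + u²) + 85 = 2*u² + 85 = 85 + 2*u²)
m(-169) + h(l(15)) = -169 + (85 + 2*(-⅑*15)²) = -169 + (85 + 2*(-5/3)²) = -169 + (85 + 2*(25/9)) = -169 + (85 + 50/9) = -169 + 815/9 = -706/9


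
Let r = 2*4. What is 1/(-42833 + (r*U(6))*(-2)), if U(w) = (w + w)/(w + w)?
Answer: -1/42849 ≈ -2.3338e-5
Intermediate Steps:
r = 8
U(w) = 1 (U(w) = (2*w)/((2*w)) = (2*w)*(1/(2*w)) = 1)
1/(-42833 + (r*U(6))*(-2)) = 1/(-42833 + (8*1)*(-2)) = 1/(-42833 + 8*(-2)) = 1/(-42833 - 16) = 1/(-42849) = -1/42849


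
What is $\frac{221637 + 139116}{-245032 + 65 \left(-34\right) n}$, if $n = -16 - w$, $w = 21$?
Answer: $- \frac{360753}{163262} \approx -2.2097$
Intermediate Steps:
$n = -37$ ($n = -16 - 21 = -37$)
$\frac{221637 + 139116}{-245032 + 65 \left(-34\right) n} = \frac{221637 + 139116}{-245032 + 65 \left(-34\right) \left(-37\right)} = \frac{360753}{-245032 - -81770} = \frac{360753}{-245032 + 81770} = \frac{360753}{-163262} = 360753 \left(- \frac{1}{163262}\right) = - \frac{360753}{163262}$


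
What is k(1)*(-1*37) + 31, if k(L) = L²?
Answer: -6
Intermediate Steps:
k(1)*(-1*37) + 31 = 1²*(-1*37) + 31 = 1*(-37) + 31 = -37 + 31 = -6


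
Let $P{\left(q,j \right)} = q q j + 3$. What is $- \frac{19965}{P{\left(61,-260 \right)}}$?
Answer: $\frac{19965}{967457} \approx 0.020637$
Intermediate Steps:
$P{\left(q,j \right)} = 3 + j q^{2}$ ($P{\left(q,j \right)} = q^{2} j + 3 = j q^{2} + 3 = 3 + j q^{2}$)
$- \frac{19965}{P{\left(61,-260 \right)}} = - \frac{19965}{3 - 260 \cdot 61^{2}} = - \frac{19965}{3 - 967460} = - \frac{19965}{-967457} = \left(-19965\right) \left(- \frac{1}{967457}\right) = \frac{19965}{967457}$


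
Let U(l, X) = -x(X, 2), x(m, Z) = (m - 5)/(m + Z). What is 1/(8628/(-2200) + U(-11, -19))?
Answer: -9350/49869 ≈ -0.18749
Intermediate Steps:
x(m, Z) = (-5 + m)/(Z + m)
U(l, X) = -(-5 + X)/(2 + X)
1/(8628/(-2200) + U(-11, -19)) = 1/(8628/(-2200) + (5 - 1*(-19))/(2 - 19)) = 1/(8628*(-1/2200) + (5 + 19)/(-17)) = 1/(-2157/550 - 1/17*24) = 1/(-2157/550 - 24/17) = 1/(-49869/9350) = -9350/49869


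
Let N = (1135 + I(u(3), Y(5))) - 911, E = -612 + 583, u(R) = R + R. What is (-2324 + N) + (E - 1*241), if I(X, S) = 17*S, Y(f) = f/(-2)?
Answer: -4825/2 ≈ -2412.5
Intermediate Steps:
Y(f) = -f/2 (Y(f) = f*(-½) = -f/2)
u(R) = 2*R
E = -29
N = 363/2 (N = (1135 + 17*(-½*5)) - 911 = (1135 + 17*(-5/2)) - 911 = (1135 - 85/2) - 911 = 2185/2 - 911 = 363/2 ≈ 181.50)
(-2324 + N) + (E - 1*241) = (-2324 + 363/2) + (-29 - 1*241) = -4285/2 + (-29 - 241) = -4285/2 - 270 = -4825/2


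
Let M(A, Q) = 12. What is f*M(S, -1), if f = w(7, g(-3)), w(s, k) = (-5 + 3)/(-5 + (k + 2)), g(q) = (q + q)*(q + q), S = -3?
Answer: -8/11 ≈ -0.72727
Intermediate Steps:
g(q) = 4*q² (g(q) = (2*q)*(2*q) = 4*q²)
w(s, k) = -2/(-3 + k) (w(s, k) = -2/(-5 + (2 + k)) = -2/(-3 + k))
f = -2/33 (f = -2/(-3 + 4*(-3)²) = -2/(-3 + 4*9) = -2/(-3 + 36) = -2/33 ≈ -0.060606)
f*M(S, -1) = -2/33*12 = -8/11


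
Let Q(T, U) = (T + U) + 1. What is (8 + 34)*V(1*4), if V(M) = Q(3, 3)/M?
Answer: 147/2 ≈ 73.500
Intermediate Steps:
Q(T, U) = 1 + T + U
V(M) = 7/M (V(M) = (1 + 3 + 3)/M = 7/M)
(8 + 34)*V(1*4) = (8 + 34)*(7/((1*4))) = 42*(7/4) = 147/2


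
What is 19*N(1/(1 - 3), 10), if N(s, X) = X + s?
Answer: 361/2 ≈ 180.50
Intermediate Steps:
19*N(1/(1 - 3), 10) = 19*(10 + 1/(1 - 3)) = 19*(10 + 1/(-2)) = 19*(10 - ½) = 19*(19/2) = 361/2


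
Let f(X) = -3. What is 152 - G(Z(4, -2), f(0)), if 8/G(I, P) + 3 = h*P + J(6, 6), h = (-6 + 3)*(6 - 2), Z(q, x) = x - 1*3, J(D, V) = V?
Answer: 5920/39 ≈ 151.79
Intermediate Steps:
Z(q, x) = -3 + x (Z(q, x) = x - 3 = -3 + x)
h = -12 (h = -3*4 = -12)
G(I, P) = 8/(3 - 12*P) (G(I, P) = 8/(-3 + (-12*P + 6)) = 8/(-3 + (6 - 12*P)) = 8/(3 - 12*P))
152 - G(Z(4, -2), f(0)) = 152 - 8/(3*(1 - 4*(-3))) = 152 - 8/(3*(1 + 12)) = 152 - 8/(3*13) = 152 - 1*8/39 = 152 - 8/39 = 5920/39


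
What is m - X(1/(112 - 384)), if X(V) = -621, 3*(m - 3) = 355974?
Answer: 119282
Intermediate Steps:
m = 118661 (m = 3 + (⅓)*355974 = 3 + 118658 = 118661)
m - X(1/(112 - 384)) = 118661 - 1*(-621) = 118661 + 621 = 119282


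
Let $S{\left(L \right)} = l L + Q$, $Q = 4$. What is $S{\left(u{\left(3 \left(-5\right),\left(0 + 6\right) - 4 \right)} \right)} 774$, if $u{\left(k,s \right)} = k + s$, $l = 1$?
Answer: $-6966$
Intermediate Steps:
$S{\left(L \right)} = 4 + L$ ($S{\left(L \right)} = 1 L + 4 = L + 4 = 4 + L$)
$S{\left(u{\left(3 \left(-5\right),\left(0 + 6\right) - 4 \right)} \right)} 774 = \left(4 + \left(3 \left(-5\right) + \left(\left(0 + 6\right) - 4\right)\right)\right) 774 = \left(4 + \left(-15 + \left(6 - 4\right)\right)\right) 774 = \left(4 + \left(-15 + 2\right)\right) 774 = \left(4 - 13\right) 774 = \left(-9\right) 774 = -6966$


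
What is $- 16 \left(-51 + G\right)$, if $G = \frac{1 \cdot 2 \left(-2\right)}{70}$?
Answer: $\frac{28592}{35} \approx 816.91$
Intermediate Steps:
$G = - \frac{2}{35}$ ($G = 2 \left(-2\right) \frac{1}{70} = \left(-4\right) \frac{1}{70} = - \frac{2}{35} \approx -0.057143$)
$- 16 \left(-51 + G\right) = - 16 \left(-51 - \frac{2}{35}\right) = \left(-16\right) \left(- \frac{1787}{35}\right) = \frac{28592}{35}$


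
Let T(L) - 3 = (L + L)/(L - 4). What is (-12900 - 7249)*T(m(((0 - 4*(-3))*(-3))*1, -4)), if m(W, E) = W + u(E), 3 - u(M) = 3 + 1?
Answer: -3969353/41 ≈ -96814.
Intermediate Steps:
u(M) = -1 (u(M) = 3 - (3 + 1) = 3 - 1*4 = 3 - 4 = -1)
m(W, E) = -1 + W (m(W, E) = W - 1 = -1 + W)
T(L) = 3 + 2*L/(-4 + L) (T(L) = 3 + (L + L)/(L - 4) = 3 + (2*L)/(-4 + L) = 3 + 2*L/(-4 + L))
(-12900 - 7249)*T(m(((0 - 4*(-3))*(-3))*1, -4)) = (-12900 - 7249)*((-12 + 5*(-1 + ((0 - 4*(-3))*(-3))*1))/(-4 + (-1 + ((0 - 4*(-3))*(-3))*1))) = -20149*(-12 + 5*(-1 + ((0 + 12)*(-3))*1))/(-4 + (-1 + ((0 + 12)*(-3))*1)) = -20149*(-12 + 5*(-1 + (12*(-3))*1))/(-4 + (-1 + (12*(-3))*1)) = -20149*(-12 + 5*(-1 - 36*1))/(-4 + (-1 - 36*1)) = -20149*(-12 + 5*(-1 - 36))/(-4 + (-1 - 36)) = -20149*(-12 + 5*(-37))/(-4 - 37) = -20149*(-12 - 185)/(-41) = -(-20149)*(-197)/41 = -20149*197/41 = -3969353/41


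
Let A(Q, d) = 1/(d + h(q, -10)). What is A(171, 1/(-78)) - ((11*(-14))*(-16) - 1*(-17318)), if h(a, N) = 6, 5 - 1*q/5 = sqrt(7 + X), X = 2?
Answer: -9238116/467 ≈ -19782.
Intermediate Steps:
q = 10 (q = 25 - 5*sqrt(7 + 2) = 25 - 5*sqrt(9) = 25 - 5*3 = 25 - 15 = 10)
A(Q, d) = 1/(6 + d) (A(Q, d) = 1/(d + 6) = 1/(6 + d))
A(171, 1/(-78)) - ((11*(-14))*(-16) - 1*(-17318)) = 1/(6 + 1/(-78)) - ((11*(-14))*(-16) - 1*(-17318)) = 1/(6 - 1/78) - (-154*(-16) + 17318) = 1/(467/78) - (2464 + 17318) = 78/467 - 1*19782 = 78/467 - 19782 = -9238116/467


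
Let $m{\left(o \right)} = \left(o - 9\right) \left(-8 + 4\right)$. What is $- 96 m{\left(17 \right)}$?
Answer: $3072$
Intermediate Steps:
$m{\left(o \right)} = 36 - 4 o$ ($m{\left(o \right)} = \left(-9 + o\right) \left(-4\right) = 36 - 4 o$)
$- 96 m{\left(17 \right)} = - 96 \left(36 - 68\right) = \left(-96\right) \left(-32\right) = 3072$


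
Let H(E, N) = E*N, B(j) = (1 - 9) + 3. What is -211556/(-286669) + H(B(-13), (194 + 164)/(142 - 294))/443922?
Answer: 7137748128787/9671659362168 ≈ 0.73801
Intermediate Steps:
B(j) = -5 (B(j) = -8 + 3 = -5)
-211556/(-286669) + H(B(-13), (194 + 164)/(142 - 294))/443922 = -211556/(-286669) - 5*(194 + 164)/(142 - 294)/443922 = -211556*(-1/286669) - 1790/(-152)*(1/443922) = 211556/286669 - 1790*(-1)/152*(1/443922) = 211556/286669 - 5*(-179/76)*(1/443922) = 211556/286669 + (895/76)*(1/443922) = 211556/286669 + 895/33738072 = 7137748128787/9671659362168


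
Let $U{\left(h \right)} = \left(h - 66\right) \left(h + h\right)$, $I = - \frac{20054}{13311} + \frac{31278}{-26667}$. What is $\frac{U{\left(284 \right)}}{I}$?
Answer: $- \frac{1220919901308}{26420041} \approx -46212.0$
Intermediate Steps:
$I = - \frac{105680164}{39440493}$ ($I = \left(-20054\right) \frac{1}{13311} + 31278 \left(- \frac{1}{26667}\right) = - \frac{20054}{13311} - \frac{10426}{8889} = - \frac{105680164}{39440493} \approx -2.6795$)
$U{\left(h \right)} = 2 h \left(-66 + h\right)$ ($U{\left(h \right)} = \left(-66 + h\right) 2 h = 2 h \left(-66 + h\right)$)
$\frac{U{\left(284 \right)}}{I} = \frac{2 \cdot 284 \left(-66 + 284\right)}{- \frac{105680164}{39440493}} = 2 \cdot 284 \cdot 218 \left(- \frac{39440493}{105680164}\right) = 123824 \left(- \frac{39440493}{105680164}\right) = - \frac{1220919901308}{26420041}$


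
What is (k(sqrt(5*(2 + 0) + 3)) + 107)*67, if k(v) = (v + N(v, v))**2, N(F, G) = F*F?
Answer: 19363 + 1742*sqrt(13) ≈ 25644.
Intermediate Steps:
N(F, G) = F**2
k(v) = (v + v**2)**2
(k(sqrt(5*(2 + 0) + 3)) + 107)*67 = ((sqrt(5*(2 + 0) + 3))**2*(1 + sqrt(5*(2 + 0) + 3))**2 + 107)*67 = ((sqrt(5*2 + 3))**2*(1 + sqrt(5*2 + 3))**2 + 107)*67 = ((sqrt(10 + 3))**2*(1 + sqrt(10 + 3))**2 + 107)*67 = ((sqrt(13))**2*(1 + sqrt(13))**2 + 107)*67 = (13*(1 + sqrt(13))**2 + 107)*67 = (107 + 13*(1 + sqrt(13))**2)*67 = 7169 + 871*(1 + sqrt(13))**2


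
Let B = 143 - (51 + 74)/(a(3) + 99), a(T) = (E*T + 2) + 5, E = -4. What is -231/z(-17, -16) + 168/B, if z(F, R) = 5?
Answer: -999089/22195 ≈ -45.014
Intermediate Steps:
a(T) = 7 - 4*T (a(T) = (-4*T + 2) + 5 = (2 - 4*T) + 5 = 7 - 4*T)
B = 13317/94 (B = 143 - (51 + 74)/((7 - 4*3) + 99) = 143 - 125/((7 - 12) + 99) = 143 - 125/(-5 + 99) = 143 - 125/94 = 13317/94 ≈ 141.67)
-231/z(-17, -16) + 168/B = -231/5 + 168/(13317/94) = -231*1/5 + 168*(94/13317) = -231/5 + 5264/4439 = -999089/22195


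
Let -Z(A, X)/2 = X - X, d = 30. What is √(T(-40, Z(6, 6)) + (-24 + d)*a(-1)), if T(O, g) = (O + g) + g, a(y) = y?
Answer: I*√46 ≈ 6.7823*I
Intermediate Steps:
Z(A, X) = 0 (Z(A, X) = -2*(X - X) = -2*0 = 0)
T(O, g) = O + 2*g
√(T(-40, Z(6, 6)) + (-24 + d)*a(-1)) = √((-40 + 2*0) + (-24 + 30)*(-1)) = √((-40 + 0) + 6*(-1)) = √(-40 - 6) = √(-46) = I*√46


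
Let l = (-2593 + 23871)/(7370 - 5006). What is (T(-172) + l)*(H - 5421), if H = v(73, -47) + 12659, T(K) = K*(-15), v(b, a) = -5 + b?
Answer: 11178906947/591 ≈ 1.8915e+7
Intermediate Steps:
T(K) = -15*K
l = 10639/1182 (l = 21278/2364 = 21278*(1/2364) = 10639/1182 ≈ 9.0008)
H = 12727 (H = (-5 + 73) + 12659 = 68 + 12659 = 12727)
(T(-172) + l)*(H - 5421) = (-15*(-172) + 10639/1182)*(12727 - 5421) = (2580 + 10639/1182)*7306 = (3060199/1182)*7306 = 11178906947/591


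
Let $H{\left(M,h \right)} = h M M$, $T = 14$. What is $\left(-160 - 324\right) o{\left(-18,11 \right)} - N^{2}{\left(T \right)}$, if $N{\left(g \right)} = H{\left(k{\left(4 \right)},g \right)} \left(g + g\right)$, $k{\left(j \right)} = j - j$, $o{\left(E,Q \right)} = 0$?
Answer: $0$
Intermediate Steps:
$k{\left(j \right)} = 0$
$H{\left(M,h \right)} = h M^{2}$ ($H{\left(M,h \right)} = M h M = h M^{2}$)
$N{\left(g \right)} = 0$ ($N{\left(g \right)} = g 0^{2} \left(g + g\right) = g 0 \cdot 2 g = 0 \cdot 2 g = 0$)
$\left(-160 - 324\right) o{\left(-18,11 \right)} - N^{2}{\left(T \right)} = \left(-160 - 324\right) 0 - 0^{2} = \left(-484\right) 0 - 0 = 0 + 0 = 0$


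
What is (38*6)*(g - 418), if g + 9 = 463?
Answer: 8208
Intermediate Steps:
g = 454 (g = -9 + 463 = 454)
(38*6)*(g - 418) = (38*6)*(454 - 418) = 228*36 = 8208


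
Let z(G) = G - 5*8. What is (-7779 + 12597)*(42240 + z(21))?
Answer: 203420778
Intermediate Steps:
z(G) = -40 + G (z(G) = G - 40 = -40 + G)
(-7779 + 12597)*(42240 + z(21)) = (-7779 + 12597)*(42240 + (-40 + 21)) = 4818*(42240 - 19) = 4818*42221 = 203420778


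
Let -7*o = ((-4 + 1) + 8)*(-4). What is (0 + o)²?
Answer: 400/49 ≈ 8.1633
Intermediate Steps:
o = 20/7 (o = -((-4 + 1) + 8)*(-4)/7 = -(-3 + 8)*(-4)/7 = -5*(-4)/7 = -⅐*(-20) = 20/7 ≈ 2.8571)
(0 + o)² = (0 + 20/7)² = (20/7)² = 400/49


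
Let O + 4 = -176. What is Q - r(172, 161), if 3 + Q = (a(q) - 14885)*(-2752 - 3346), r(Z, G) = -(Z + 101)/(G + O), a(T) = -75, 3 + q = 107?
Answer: 1733295190/19 ≈ 9.1226e+7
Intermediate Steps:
q = 104 (q = -3 + 107 = 104)
O = -180 (O = -4 - 176 = -180)
r(Z, G) = -(101 + Z)/(-180 + G) (r(Z, G) = -(Z + 101)/(G - 180) = -(101 + Z)/(-180 + G))
Q = 91226077 (Q = -3 + (-75 - 14885)*(-2752 - 3346) = -3 - 14960*(-6098) = -3 + 91226080 = 91226077)
Q - r(172, 161) = 91226077 - (-101 - 1*172)/(-180 + 161) = 91226077 - (-101 - 172)/(-19) = 91226077 - (-1)*(-273)/19 = 91226077 - 1*273/19 = 91226077 - 273/19 = 1733295190/19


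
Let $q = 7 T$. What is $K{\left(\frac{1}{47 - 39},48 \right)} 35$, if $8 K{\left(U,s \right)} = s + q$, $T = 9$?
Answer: $\frac{3885}{8} \approx 485.63$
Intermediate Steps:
$q = 63$ ($q = 7 \cdot 9 = 63$)
$K{\left(U,s \right)} = \frac{63}{8} + \frac{s}{8}$ ($K{\left(U,s \right)} = \frac{s + 63}{8} = \frac{63 + s}{8} = \frac{63}{8} + \frac{s}{8}$)
$K{\left(\frac{1}{47 - 39},48 \right)} 35 = \left(\frac{63}{8} + \frac{1}{8} \cdot 48\right) 35 = \left(\frac{63}{8} + 6\right) 35 = \frac{111}{8} \cdot 35 = \frac{3885}{8}$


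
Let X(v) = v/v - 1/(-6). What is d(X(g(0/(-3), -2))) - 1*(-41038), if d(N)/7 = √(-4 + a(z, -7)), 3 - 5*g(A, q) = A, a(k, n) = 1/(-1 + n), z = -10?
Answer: 41038 + 7*I*√66/4 ≈ 41038.0 + 14.217*I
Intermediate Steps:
g(A, q) = ⅗ - A/5
X(v) = 7/6 (X(v) = 1 - 1*(-⅙) = 1 + ⅙ = 7/6)
d(N) = 7*I*√66/4 (d(N) = 7*√(-4 + 1/(-1 - 7)) = 7*√(-4 + 1/(-8)) = 7*√(-4 - ⅛) = 7*√(-33/8) = 7*(I*√66/4) = 7*I*√66/4)
d(X(g(0/(-3), -2))) - 1*(-41038) = 7*I*√66/4 - 1*(-41038) = 7*I*√66/4 + 41038 = 41038 + 7*I*√66/4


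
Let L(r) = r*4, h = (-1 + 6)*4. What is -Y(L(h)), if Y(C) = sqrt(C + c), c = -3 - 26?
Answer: -sqrt(51) ≈ -7.1414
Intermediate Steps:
h = 20 (h = 5*4 = 20)
c = -29
L(r) = 4*r
Y(C) = sqrt(-29 + C) (Y(C) = sqrt(C - 29) = sqrt(-29 + C))
-Y(L(h)) = -sqrt(-29 + 4*20) = -sqrt(-29 + 80) = -sqrt(51)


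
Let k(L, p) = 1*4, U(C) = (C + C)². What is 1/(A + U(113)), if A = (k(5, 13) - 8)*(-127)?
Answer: 1/51584 ≈ 1.9386e-5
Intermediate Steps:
U(C) = 4*C² (U(C) = (2*C)² = 4*C²)
k(L, p) = 4
A = 508 (A = (4 - 8)*(-127) = -4*(-127) = 508)
1/(A + U(113)) = 1/(508 + 4*113²) = 1/(508 + 4*12769) = 1/(508 + 51076) = 1/51584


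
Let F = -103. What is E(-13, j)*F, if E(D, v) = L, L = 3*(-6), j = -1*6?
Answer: 1854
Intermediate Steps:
j = -6
L = -18
E(D, v) = -18
E(-13, j)*F = -18*(-103) = 1854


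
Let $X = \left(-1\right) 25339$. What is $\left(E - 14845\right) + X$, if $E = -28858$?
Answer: $-69042$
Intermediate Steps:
$X = -25339$
$\left(E - 14845\right) + X = \left(-28858 - 14845\right) - 25339 = -43703 - 25339 = -69042$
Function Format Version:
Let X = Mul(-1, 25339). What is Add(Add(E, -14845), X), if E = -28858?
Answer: -69042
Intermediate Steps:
X = -25339
Add(Add(E, -14845), X) = Add(Add(-28858, -14845), -25339) = Add(-43703, -25339) = -69042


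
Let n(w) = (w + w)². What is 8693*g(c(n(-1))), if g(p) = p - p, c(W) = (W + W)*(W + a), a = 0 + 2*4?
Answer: 0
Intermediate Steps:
a = 8 (a = 0 + 8 = 8)
n(w) = 4*w² (n(w) = (2*w)² = 4*w²)
c(W) = 2*W*(8 + W) (c(W) = (W + W)*(W + 8) = (2*W)*(8 + W) = 2*W*(8 + W))
g(p) = 0
8693*g(c(n(-1))) = 8693*0 = 0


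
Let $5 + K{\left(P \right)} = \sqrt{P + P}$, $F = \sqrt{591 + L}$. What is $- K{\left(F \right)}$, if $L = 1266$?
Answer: $5 - \sqrt{2} \sqrt[4]{1857} \approx -4.2836$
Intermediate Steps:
$F = \sqrt{1857}$ ($F = \sqrt{591 + 1266} = \sqrt{1857} \approx 43.093$)
$K{\left(P \right)} = -5 + \sqrt{2} \sqrt{P}$ ($K{\left(P \right)} = -5 + \sqrt{P + P} = -5 + \sqrt{2 P} = -5 + \sqrt{2} \sqrt{P}$)
$- K{\left(F \right)} = - (-5 + \sqrt{2} \sqrt{\sqrt{1857}}) = - (-5 + \sqrt{2} \sqrt[4]{1857}) = 5 - \sqrt{2} \sqrt[4]{1857}$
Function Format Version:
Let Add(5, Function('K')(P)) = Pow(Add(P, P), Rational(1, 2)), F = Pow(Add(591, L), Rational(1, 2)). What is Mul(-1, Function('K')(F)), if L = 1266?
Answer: Add(5, Mul(-1, Pow(2, Rational(1, 2)), Pow(1857, Rational(1, 4)))) ≈ -4.2836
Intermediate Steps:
F = Pow(1857, Rational(1, 2)) (F = Pow(Add(591, 1266), Rational(1, 2)) = Pow(1857, Rational(1, 2)) ≈ 43.093)
Function('K')(P) = Add(-5, Mul(Pow(2, Rational(1, 2)), Pow(P, Rational(1, 2)))) (Function('K')(P) = Add(-5, Pow(Add(P, P), Rational(1, 2))) = Add(-5, Pow(Mul(2, P), Rational(1, 2))) = Add(-5, Mul(Pow(2, Rational(1, 2)), Pow(P, Rational(1, 2)))))
Mul(-1, Function('K')(F)) = Mul(-1, Add(-5, Mul(Pow(2, Rational(1, 2)), Pow(Pow(1857, Rational(1, 2)), Rational(1, 2))))) = Mul(-1, Add(-5, Mul(Pow(2, Rational(1, 2)), Pow(1857, Rational(1, 4))))) = Add(5, Mul(-1, Pow(2, Rational(1, 2)), Pow(1857, Rational(1, 4))))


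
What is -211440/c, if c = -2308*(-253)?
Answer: -52860/145981 ≈ -0.36210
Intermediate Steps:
c = 583924
-211440/c = -211440/583924 = -211440*1/583924 = -52860/145981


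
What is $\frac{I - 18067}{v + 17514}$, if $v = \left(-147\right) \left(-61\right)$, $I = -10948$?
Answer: $- \frac{4145}{3783} \approx -1.0957$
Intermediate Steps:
$v = 8967$
$\frac{I - 18067}{v + 17514} = \frac{-10948 - 18067}{8967 + 17514} = - \frac{29015}{26481} = \left(-29015\right) \frac{1}{26481} = - \frac{4145}{3783}$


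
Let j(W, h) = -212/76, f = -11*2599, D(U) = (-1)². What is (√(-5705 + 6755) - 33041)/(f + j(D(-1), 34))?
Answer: 627779/543244 - 95*√42/543244 ≈ 1.1545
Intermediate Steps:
D(U) = 1
f = -28589
j(W, h) = -53/19 (j(W, h) = -212*1/76 = -53/19)
(√(-5705 + 6755) - 33041)/(f + j(D(-1), 34)) = (√(-5705 + 6755) - 33041)/(-28589 - 53/19) = (√1050 - 33041)/(-543244/19) = (5*√42 - 33041)*(-19/543244) = (-33041 + 5*√42)*(-19/543244) = 627779/543244 - 95*√42/543244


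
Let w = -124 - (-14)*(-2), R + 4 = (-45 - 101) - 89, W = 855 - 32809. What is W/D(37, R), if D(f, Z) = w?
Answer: 15977/76 ≈ 210.22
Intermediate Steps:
W = -31954
R = -239 (R = -4 + ((-45 - 101) - 89) = -4 + (-146 - 89) = -4 - 235 = -239)
w = -152 (w = -124 - 1*28 = -124 - 28 = -152)
D(f, Z) = -152
W/D(37, R) = -31954/(-152) = -31954*(-1/152) = 15977/76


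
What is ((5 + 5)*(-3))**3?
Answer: -27000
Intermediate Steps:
((5 + 5)*(-3))**3 = (10*(-3))**3 = (-30)**3 = -27000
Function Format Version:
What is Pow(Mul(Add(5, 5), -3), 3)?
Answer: -27000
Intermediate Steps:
Pow(Mul(Add(5, 5), -3), 3) = Pow(Mul(10, -3), 3) = Pow(-30, 3) = -27000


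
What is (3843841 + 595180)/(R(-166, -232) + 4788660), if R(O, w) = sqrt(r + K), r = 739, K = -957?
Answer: 10628481150930/11465632297909 - 4439021*I*sqrt(218)/22931264595818 ≈ 0.92699 - 2.8582e-6*I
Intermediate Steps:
R(O, w) = I*sqrt(218) (R(O, w) = sqrt(739 - 957) = sqrt(-218) = I*sqrt(218))
(3843841 + 595180)/(R(-166, -232) + 4788660) = (3843841 + 595180)/(I*sqrt(218) + 4788660) = 4439021/(4788660 + I*sqrt(218))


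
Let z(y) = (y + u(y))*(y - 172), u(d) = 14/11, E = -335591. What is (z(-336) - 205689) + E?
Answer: -4083624/11 ≈ -3.7124e+5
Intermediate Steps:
u(d) = 14/11 (u(d) = 14*(1/11) = 14/11)
z(y) = (-172 + y)*(14/11 + y) (z(y) = (y + 14/11)*(y - 172) = (14/11 + y)*(-172 + y) = (-172 + y)*(14/11 + y))
(z(-336) - 205689) + E = ((-2408/11 + (-336)**2 - 1878/11*(-336)) - 205689) - 335591 = ((-2408/11 + 112896 + 631008/11) - 205689) - 335591 = (1870456/11 - 205689) - 335591 = -392123/11 - 335591 = -4083624/11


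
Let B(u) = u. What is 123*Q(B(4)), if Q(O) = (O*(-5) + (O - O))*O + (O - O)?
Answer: -9840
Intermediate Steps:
Q(O) = -5*O**2 (Q(O) = (-5*O + 0)*O + 0 = (-5*O)*O + 0 = -5*O**2 + 0 = -5*O**2)
123*Q(B(4)) = 123*(-5*4**2) = 123*(-5*16) = 123*(-80) = -9840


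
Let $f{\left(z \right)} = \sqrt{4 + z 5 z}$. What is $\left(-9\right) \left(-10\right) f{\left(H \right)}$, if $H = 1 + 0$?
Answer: $270$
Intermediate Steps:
$H = 1$
$f{\left(z \right)} = \sqrt{4 + 5 z^{2}}$
$\left(-9\right) \left(-10\right) f{\left(H \right)} = \left(-9\right) \left(-10\right) \sqrt{4 + 5 \cdot 1^{2}} = 90 \sqrt{4 + 5 \cdot 1} = 90 \sqrt{4 + 5} = 90 \sqrt{9} = 90 \cdot 3 = 270$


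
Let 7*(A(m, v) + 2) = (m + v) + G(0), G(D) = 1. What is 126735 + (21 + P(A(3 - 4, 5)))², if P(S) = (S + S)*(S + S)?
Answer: 306121344/2401 ≈ 1.2750e+5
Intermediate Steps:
A(m, v) = -13/7 + m/7 + v/7 (A(m, v) = -2 + ((m + v) + 1)/7 = -2 + (1 + m + v)/7 = -2 + (⅐ + m/7 + v/7) = -13/7 + m/7 + v/7)
P(S) = 4*S² (P(S) = (2*S)*(2*S) = 4*S²)
126735 + (21 + P(A(3 - 4, 5)))² = 126735 + (21 + 4*(-13/7 + (3 - 4)/7 + (⅐)*5)²)² = 126735 + (21 + 4*(-13/7 + (⅐)*(-1) + 5/7)²)² = 126735 + (21 + 4*(-13/7 - ⅐ + 5/7)²)² = 126735 + (21 + 4*(-9/7)²)² = 126735 + (21 + 4*(81/49))² = 126735 + (21 + 324/49)² = 126735 + (1353/49)² = 126735 + 1830609/2401 = 306121344/2401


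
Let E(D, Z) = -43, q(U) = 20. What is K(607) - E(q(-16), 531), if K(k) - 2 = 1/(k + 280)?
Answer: 39916/887 ≈ 45.001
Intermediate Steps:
K(k) = 2 + 1/(280 + k) (K(k) = 2 + 1/(k + 280) = 2 + 1/(280 + k))
K(607) - E(q(-16), 531) = (561 + 2*607)/(280 + 607) - 1*(-43) = (561 + 1214)/887 + 43 = (1/887)*1775 + 43 = 1775/887 + 43 = 39916/887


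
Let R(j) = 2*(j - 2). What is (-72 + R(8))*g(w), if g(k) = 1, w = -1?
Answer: -60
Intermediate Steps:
R(j) = -4 + 2*j (R(j) = 2*(-2 + j) = -4 + 2*j)
(-72 + R(8))*g(w) = (-72 + (-4 + 2*8))*1 = (-72 + (-4 + 16))*1 = (-72 + 12)*1 = -60*1 = -60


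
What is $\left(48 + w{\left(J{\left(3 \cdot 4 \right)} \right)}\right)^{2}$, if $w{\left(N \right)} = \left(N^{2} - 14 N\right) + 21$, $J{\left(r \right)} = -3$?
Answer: $14400$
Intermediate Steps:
$w{\left(N \right)} = 21 + N^{2} - 14 N$
$\left(48 + w{\left(J{\left(3 \cdot 4 \right)} \right)}\right)^{2} = \left(48 + \left(21 + \left(-3\right)^{2} - -42\right)\right)^{2} = \left(48 + \left(21 + 9 + 42\right)\right)^{2} = \left(48 + 72\right)^{2} = 120^{2} = 14400$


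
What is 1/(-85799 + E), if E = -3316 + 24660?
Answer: -1/64455 ≈ -1.5515e-5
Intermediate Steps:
E = 21344
1/(-85799 + E) = 1/(-85799 + 21344) = 1/(-64455) = -1/64455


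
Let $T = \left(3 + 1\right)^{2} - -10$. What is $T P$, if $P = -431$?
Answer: $-11206$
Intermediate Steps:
$T = 26$ ($T = 4^{2} + 10 = 16 + 10 = 26$)
$T P = 26 \left(-431\right) = -11206$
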